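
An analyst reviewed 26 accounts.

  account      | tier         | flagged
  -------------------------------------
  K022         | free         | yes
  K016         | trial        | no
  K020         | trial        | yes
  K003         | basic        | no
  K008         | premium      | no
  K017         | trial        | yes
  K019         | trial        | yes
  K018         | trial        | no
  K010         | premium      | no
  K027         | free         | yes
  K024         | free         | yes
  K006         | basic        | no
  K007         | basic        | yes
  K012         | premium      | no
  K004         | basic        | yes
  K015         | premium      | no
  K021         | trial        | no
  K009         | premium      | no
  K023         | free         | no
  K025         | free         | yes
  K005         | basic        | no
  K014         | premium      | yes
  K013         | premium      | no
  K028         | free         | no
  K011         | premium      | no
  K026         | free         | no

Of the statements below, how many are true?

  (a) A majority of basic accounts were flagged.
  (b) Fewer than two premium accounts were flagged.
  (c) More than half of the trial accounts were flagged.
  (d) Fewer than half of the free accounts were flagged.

(a) basic: |A| = 5, |A ∩ B| = 2; needs |A ∩ B| > |A ∖ B| — false.
(b) premium: |A| = 8, |A ∩ B| = 1; needs |A ∩ B| < 2 — true.
(c) trial: |A| = 6, |A ∩ B| = 3; needs |A ∩ B| > |A ∖ B| — false.
(d) free: |A| = 7, |A ∩ B| = 4; needs |A ∩ B| < |A ∖ B| — false.

1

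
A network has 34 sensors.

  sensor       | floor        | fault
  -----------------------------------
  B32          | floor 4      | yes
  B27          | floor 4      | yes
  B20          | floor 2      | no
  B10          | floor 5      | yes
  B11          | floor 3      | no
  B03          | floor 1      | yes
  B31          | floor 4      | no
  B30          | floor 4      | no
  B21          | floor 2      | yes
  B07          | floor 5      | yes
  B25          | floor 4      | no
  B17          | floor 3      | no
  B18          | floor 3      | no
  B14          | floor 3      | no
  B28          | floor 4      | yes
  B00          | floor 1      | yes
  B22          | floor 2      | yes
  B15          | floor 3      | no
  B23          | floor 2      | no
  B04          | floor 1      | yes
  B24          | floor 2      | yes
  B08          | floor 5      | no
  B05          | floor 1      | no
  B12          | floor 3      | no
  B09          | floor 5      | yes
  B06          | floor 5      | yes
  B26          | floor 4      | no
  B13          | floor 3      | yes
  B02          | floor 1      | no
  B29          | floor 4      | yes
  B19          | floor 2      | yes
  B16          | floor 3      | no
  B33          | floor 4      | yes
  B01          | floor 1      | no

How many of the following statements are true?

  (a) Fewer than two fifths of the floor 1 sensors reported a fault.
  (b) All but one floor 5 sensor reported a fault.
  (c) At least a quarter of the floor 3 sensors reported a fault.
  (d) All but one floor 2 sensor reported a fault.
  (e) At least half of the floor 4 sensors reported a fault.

(a) floor 1: |A| = 6, |A ∩ B| = 3; needs |A ∩ B| / |A| < 2/5 — false.
(b) floor 5: |A| = 5, |A ∩ B| = 4; needs |A ∖ B| = 1 — true.
(c) floor 3: |A| = 8, |A ∩ B| = 1; needs |A ∩ B| / |A| ≥ 1/4 — false.
(d) floor 2: |A| = 6, |A ∩ B| = 4; needs |A ∖ B| = 1 — false.
(e) floor 4: |A| = 9, |A ∩ B| = 5; needs |A ∩ B| ≥ |A ∖ B| — true.

2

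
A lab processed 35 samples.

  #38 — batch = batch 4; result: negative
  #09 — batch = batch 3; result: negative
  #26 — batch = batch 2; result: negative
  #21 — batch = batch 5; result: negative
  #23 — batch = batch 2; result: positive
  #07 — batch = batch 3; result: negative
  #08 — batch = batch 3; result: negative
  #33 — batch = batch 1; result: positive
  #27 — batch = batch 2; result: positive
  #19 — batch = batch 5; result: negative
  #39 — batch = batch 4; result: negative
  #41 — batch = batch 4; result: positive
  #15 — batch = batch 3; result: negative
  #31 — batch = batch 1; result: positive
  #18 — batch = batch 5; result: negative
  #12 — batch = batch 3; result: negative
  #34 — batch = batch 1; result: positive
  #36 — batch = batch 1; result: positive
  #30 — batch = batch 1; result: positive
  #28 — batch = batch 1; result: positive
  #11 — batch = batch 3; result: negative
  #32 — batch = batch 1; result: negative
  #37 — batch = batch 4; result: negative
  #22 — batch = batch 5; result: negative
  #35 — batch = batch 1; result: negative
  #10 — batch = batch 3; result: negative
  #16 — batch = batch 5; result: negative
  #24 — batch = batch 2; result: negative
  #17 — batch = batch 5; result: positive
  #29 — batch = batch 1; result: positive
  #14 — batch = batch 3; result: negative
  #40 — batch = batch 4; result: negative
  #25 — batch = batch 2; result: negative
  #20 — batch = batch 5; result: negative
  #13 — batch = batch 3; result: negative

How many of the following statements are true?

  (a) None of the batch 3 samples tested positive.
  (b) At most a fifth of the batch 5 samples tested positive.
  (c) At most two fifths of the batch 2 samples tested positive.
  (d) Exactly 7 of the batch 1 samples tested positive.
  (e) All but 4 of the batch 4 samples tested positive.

5

(a) batch 3: |A| = 9, |A ∩ B| = 0; needs A ∩ B = ∅ (|A ∩ B| = 0) — true.
(b) batch 5: |A| = 7, |A ∩ B| = 1; needs |A ∩ B| / |A| ≤ 1/5 — true.
(c) batch 2: |A| = 5, |A ∩ B| = 2; needs |A ∩ B| / |A| ≤ 2/5 — true.
(d) batch 1: |A| = 9, |A ∩ B| = 7; needs |A ∩ B| = 7 — true.
(e) batch 4: |A| = 5, |A ∩ B| = 1; needs |A ∖ B| = 4 — true.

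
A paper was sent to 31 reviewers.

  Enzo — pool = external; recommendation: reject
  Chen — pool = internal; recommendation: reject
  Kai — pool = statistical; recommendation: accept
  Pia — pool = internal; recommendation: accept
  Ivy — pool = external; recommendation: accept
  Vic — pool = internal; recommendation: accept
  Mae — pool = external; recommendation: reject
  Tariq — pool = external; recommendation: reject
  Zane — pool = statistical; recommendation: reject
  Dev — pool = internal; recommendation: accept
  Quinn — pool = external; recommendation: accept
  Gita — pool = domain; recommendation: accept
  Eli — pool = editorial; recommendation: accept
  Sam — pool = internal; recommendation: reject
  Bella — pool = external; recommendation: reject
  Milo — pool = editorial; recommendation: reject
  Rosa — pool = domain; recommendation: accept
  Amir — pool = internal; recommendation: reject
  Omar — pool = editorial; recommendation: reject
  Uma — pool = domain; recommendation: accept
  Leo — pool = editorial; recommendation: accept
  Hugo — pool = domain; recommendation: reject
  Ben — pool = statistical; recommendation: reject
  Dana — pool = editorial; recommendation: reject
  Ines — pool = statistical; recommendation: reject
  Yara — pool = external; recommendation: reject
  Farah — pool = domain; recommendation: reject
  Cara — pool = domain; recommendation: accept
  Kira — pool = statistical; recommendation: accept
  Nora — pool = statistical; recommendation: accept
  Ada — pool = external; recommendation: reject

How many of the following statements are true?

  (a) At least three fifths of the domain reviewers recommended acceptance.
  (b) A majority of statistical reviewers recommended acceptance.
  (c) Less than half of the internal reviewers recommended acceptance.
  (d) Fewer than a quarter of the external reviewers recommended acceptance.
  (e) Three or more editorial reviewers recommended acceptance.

(a) domain: |A| = 6, |A ∩ B| = 4; needs |A ∩ B| / |A| ≥ 3/5 — true.
(b) statistical: |A| = 6, |A ∩ B| = 3; needs |A ∩ B| > |A ∖ B| — false.
(c) internal: |A| = 6, |A ∩ B| = 3; needs |A ∩ B| < |A ∖ B| — false.
(d) external: |A| = 8, |A ∩ B| = 2; needs |A ∩ B| / |A| < 1/4 — false.
(e) editorial: |A| = 5, |A ∩ B| = 2; needs |A ∩ B| ≥ 3 — false.

1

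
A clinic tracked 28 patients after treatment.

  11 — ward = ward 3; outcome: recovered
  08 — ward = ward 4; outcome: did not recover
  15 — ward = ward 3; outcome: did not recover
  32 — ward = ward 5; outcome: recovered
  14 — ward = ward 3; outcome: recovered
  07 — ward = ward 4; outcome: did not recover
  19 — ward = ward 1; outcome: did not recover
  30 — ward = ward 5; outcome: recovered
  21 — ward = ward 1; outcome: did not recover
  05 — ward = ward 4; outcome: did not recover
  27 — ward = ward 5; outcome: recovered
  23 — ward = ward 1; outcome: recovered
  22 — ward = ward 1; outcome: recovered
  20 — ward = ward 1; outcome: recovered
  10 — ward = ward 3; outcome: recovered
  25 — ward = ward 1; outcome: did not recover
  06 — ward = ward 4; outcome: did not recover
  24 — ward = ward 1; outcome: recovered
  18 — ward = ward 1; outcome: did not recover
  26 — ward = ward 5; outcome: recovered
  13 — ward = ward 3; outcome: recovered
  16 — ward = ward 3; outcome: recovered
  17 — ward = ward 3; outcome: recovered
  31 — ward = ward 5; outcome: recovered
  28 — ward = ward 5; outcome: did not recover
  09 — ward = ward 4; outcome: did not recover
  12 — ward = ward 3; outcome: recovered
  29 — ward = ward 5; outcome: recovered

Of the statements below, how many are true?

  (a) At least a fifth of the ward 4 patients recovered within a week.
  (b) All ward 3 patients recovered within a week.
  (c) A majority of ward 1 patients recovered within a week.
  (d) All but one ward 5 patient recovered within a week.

1

(a) ward 4: |A| = 5, |A ∩ B| = 0; needs |A ∩ B| / |A| ≥ 1/5 — false.
(b) ward 3: |A| = 8, |A ∩ B| = 7; needs A ⊆ B, i.e. every element of A is in B (|A ∖ B| = 0) — false.
(c) ward 1: |A| = 8, |A ∩ B| = 4; needs |A ∩ B| > |A ∖ B| — false.
(d) ward 5: |A| = 7, |A ∩ B| = 6; needs |A ∖ B| = 1 — true.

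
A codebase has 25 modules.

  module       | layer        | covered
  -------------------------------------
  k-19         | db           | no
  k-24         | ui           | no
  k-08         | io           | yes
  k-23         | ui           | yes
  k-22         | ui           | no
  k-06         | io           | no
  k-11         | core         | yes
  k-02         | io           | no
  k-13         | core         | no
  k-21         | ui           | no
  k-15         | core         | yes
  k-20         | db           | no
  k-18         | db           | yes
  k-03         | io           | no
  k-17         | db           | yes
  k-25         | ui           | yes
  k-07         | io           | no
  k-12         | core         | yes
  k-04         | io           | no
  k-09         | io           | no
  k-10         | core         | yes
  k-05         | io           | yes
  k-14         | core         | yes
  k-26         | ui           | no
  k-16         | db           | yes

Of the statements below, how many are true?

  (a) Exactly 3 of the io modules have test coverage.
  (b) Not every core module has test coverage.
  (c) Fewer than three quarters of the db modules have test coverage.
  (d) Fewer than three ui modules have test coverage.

3

(a) io: |A| = 8, |A ∩ B| = 2; needs |A ∩ B| = 3 — false.
(b) core: |A| = 6, |A ∩ B| = 5; needs A ⊄ B (|A ∖ B| ≥ 1) — true.
(c) db: |A| = 5, |A ∩ B| = 3; needs |A ∩ B| / |A| < 3/4 — true.
(d) ui: |A| = 6, |A ∩ B| = 2; needs |A ∩ B| < 3 — true.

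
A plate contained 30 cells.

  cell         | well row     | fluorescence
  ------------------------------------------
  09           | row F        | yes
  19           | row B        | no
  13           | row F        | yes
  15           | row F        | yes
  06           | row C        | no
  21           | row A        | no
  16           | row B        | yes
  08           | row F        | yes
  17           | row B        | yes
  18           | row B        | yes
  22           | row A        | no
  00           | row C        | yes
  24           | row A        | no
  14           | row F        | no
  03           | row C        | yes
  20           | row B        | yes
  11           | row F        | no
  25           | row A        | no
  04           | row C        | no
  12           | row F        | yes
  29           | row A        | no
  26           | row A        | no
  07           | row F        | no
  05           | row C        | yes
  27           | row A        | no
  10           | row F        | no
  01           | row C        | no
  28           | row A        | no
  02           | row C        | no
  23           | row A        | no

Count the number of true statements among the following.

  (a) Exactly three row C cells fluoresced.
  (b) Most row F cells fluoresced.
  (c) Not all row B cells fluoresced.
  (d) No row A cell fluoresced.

4

(a) row C: |A| = 7, |A ∩ B| = 3; needs |A ∩ B| = 3 — true.
(b) row F: |A| = 9, |A ∩ B| = 5; needs |A ∩ B| > |A ∖ B| — true.
(c) row B: |A| = 5, |A ∩ B| = 4; needs A ⊄ B (|A ∖ B| ≥ 1) — true.
(d) row A: |A| = 9, |A ∩ B| = 0; needs A ∩ B = ∅ (|A ∩ B| = 0) — true.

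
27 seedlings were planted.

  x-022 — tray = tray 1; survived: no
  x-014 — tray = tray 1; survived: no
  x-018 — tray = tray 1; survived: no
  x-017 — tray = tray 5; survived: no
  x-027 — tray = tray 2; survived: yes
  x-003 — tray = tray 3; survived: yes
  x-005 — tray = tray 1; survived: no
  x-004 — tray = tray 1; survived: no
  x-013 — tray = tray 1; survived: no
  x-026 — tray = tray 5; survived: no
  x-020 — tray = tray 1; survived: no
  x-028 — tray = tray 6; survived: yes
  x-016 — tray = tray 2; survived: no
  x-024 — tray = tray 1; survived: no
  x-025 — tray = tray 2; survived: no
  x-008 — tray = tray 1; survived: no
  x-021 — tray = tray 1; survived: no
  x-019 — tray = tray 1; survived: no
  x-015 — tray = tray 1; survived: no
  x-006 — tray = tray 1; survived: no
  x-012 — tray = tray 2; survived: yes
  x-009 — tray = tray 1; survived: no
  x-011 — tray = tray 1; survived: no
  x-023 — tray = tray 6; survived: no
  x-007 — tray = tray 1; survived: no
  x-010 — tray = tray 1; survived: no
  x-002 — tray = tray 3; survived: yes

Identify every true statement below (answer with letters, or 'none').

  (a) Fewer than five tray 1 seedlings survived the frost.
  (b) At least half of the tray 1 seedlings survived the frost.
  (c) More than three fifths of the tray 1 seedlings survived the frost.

(a)

|A| = 17, |A ∩ B| = 0, |A ∖ B| = 17.
(a) |A ∩ B| < 5: holds.
(b) |A ∩ B| ≥ |A ∖ B|: fails.
(c) |A ∩ B| / |A| > 3/5: fails.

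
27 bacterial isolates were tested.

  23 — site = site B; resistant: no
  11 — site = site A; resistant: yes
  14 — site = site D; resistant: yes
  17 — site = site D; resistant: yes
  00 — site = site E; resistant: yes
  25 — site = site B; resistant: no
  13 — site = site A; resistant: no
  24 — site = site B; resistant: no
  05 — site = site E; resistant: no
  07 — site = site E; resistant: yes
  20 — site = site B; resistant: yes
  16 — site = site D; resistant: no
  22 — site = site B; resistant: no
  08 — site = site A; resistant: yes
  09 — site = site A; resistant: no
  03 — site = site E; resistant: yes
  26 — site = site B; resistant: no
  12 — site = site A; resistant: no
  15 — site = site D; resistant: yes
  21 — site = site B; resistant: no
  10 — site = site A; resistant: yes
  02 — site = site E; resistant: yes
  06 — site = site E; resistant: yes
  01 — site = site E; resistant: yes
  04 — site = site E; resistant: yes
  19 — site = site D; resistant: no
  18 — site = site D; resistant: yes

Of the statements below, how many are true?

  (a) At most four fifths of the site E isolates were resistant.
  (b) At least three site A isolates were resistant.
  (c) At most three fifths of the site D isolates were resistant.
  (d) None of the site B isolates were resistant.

(a) site E: |A| = 8, |A ∩ B| = 7; needs |A ∩ B| / |A| ≤ 4/5 — false.
(b) site A: |A| = 6, |A ∩ B| = 3; needs |A ∩ B| ≥ 3 — true.
(c) site D: |A| = 6, |A ∩ B| = 4; needs |A ∩ B| / |A| ≤ 3/5 — false.
(d) site B: |A| = 7, |A ∩ B| = 1; needs A ∩ B = ∅ (|A ∩ B| = 0) — false.

1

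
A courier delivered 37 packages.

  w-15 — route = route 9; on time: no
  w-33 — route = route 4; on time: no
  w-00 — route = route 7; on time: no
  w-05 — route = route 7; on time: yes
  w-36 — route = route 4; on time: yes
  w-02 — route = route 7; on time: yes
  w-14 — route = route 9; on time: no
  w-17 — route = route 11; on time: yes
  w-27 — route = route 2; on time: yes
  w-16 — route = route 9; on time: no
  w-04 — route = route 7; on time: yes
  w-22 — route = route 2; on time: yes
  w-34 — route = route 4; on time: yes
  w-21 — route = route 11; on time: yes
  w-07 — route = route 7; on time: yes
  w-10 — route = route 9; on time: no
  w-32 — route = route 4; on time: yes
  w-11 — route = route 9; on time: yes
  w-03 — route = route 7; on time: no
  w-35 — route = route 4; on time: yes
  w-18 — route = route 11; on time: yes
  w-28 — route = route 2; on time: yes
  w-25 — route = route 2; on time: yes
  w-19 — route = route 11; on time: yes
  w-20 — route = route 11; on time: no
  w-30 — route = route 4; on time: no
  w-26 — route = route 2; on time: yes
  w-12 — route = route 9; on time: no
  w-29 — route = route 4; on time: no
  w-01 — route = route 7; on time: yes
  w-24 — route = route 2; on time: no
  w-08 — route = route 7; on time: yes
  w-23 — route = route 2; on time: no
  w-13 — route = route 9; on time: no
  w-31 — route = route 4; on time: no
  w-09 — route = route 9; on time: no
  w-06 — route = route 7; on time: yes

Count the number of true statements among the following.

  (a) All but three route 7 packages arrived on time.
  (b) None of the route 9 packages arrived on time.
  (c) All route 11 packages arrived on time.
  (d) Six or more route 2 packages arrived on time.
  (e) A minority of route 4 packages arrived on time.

(a) route 7: |A| = 9, |A ∩ B| = 7; needs |A ∖ B| = 3 — false.
(b) route 9: |A| = 8, |A ∩ B| = 1; needs A ∩ B = ∅ (|A ∩ B| = 0) — false.
(c) route 11: |A| = 5, |A ∩ B| = 4; needs A ⊆ B, i.e. every element of A is in B (|A ∖ B| = 0) — false.
(d) route 2: |A| = 7, |A ∩ B| = 5; needs |A ∩ B| ≥ 6 — false.
(e) route 4: |A| = 8, |A ∩ B| = 4; needs |A ∩ B| < |A ∖ B| — false.

0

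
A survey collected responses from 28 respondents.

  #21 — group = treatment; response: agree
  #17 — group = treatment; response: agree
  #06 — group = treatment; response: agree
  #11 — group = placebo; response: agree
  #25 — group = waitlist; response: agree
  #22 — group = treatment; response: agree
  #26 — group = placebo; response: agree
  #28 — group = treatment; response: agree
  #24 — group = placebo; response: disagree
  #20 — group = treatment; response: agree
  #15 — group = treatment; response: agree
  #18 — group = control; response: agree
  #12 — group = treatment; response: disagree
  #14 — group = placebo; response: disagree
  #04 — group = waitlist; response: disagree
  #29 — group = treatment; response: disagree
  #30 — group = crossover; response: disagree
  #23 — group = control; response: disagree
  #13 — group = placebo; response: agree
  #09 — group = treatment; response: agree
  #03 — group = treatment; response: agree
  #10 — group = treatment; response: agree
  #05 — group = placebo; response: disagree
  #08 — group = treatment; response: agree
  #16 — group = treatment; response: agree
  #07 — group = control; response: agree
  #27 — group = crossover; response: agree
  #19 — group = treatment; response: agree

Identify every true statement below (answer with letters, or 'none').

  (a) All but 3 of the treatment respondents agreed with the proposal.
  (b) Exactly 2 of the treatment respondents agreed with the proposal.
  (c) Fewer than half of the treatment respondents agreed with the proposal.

none

|A| = 15, |A ∩ B| = 13, |A ∖ B| = 2.
(a) |A ∖ B| = 3: fails.
(b) |A ∩ B| = 2: fails.
(c) |A ∩ B| < |A ∖ B|: fails.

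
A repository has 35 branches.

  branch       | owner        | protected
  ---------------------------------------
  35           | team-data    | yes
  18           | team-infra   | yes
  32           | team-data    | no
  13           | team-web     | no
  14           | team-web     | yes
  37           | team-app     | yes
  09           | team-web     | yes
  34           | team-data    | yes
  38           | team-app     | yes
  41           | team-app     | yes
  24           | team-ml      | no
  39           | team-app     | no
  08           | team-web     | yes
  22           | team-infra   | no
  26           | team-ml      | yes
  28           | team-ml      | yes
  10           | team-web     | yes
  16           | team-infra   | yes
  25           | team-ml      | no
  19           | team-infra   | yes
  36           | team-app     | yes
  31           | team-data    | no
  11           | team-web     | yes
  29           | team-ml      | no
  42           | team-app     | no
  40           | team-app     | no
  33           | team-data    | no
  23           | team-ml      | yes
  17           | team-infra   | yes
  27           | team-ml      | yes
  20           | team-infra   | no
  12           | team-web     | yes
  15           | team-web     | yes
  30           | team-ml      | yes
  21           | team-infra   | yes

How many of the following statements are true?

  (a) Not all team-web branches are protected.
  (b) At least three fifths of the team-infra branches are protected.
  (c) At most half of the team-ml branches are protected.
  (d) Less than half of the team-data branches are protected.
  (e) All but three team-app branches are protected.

(a) team-web: |A| = 8, |A ∩ B| = 7; needs A ⊄ B (|A ∖ B| ≥ 1) — true.
(b) team-infra: |A| = 7, |A ∩ B| = 5; needs |A ∩ B| / |A| ≥ 3/5 — true.
(c) team-ml: |A| = 8, |A ∩ B| = 5; needs |A ∩ B| ≤ |A ∖ B| — false.
(d) team-data: |A| = 5, |A ∩ B| = 2; needs |A ∩ B| < |A ∖ B| — true.
(e) team-app: |A| = 7, |A ∩ B| = 4; needs |A ∖ B| = 3 — true.

4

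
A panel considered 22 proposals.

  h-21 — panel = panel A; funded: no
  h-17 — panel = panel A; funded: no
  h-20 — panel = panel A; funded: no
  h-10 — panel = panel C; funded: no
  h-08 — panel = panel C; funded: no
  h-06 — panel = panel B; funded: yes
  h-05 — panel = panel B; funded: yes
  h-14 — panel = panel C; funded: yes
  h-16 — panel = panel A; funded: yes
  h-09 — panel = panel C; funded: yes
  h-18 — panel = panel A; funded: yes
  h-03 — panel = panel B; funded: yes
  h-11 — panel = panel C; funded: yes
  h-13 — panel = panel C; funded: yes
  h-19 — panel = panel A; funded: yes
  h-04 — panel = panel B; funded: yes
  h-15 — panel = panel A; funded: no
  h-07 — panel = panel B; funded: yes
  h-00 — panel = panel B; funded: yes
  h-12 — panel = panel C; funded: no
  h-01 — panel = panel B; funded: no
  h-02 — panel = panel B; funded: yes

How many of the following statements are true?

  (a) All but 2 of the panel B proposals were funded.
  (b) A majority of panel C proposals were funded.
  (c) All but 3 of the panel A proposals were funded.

1

(a) panel B: |A| = 8, |A ∩ B| = 7; needs |A ∖ B| = 2 — false.
(b) panel C: |A| = 7, |A ∩ B| = 4; needs |A ∩ B| > |A ∖ B| — true.
(c) panel A: |A| = 7, |A ∩ B| = 3; needs |A ∖ B| = 3 — false.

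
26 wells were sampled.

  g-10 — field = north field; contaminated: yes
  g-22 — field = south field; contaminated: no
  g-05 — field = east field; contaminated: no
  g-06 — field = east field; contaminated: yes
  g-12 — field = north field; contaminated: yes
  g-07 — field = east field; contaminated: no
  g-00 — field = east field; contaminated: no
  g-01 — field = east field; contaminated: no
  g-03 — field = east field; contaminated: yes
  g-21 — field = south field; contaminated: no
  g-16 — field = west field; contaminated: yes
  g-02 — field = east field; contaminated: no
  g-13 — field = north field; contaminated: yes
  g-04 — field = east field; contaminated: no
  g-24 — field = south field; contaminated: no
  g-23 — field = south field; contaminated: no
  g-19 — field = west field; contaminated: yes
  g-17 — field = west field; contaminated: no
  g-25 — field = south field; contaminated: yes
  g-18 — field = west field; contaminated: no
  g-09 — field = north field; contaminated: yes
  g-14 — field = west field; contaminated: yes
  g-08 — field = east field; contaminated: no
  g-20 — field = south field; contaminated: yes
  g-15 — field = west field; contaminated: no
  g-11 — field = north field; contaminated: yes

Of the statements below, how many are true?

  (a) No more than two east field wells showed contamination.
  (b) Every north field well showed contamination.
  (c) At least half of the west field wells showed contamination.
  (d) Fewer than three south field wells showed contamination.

4

(a) east field: |A| = 9, |A ∩ B| = 2; needs |A ∩ B| ≤ 2 — true.
(b) north field: |A| = 5, |A ∩ B| = 5; needs A ⊆ B, i.e. every element of A is in B (|A ∖ B| = 0) — true.
(c) west field: |A| = 6, |A ∩ B| = 3; needs |A ∩ B| ≥ |A ∖ B| — true.
(d) south field: |A| = 6, |A ∩ B| = 2; needs |A ∩ B| < 3 — true.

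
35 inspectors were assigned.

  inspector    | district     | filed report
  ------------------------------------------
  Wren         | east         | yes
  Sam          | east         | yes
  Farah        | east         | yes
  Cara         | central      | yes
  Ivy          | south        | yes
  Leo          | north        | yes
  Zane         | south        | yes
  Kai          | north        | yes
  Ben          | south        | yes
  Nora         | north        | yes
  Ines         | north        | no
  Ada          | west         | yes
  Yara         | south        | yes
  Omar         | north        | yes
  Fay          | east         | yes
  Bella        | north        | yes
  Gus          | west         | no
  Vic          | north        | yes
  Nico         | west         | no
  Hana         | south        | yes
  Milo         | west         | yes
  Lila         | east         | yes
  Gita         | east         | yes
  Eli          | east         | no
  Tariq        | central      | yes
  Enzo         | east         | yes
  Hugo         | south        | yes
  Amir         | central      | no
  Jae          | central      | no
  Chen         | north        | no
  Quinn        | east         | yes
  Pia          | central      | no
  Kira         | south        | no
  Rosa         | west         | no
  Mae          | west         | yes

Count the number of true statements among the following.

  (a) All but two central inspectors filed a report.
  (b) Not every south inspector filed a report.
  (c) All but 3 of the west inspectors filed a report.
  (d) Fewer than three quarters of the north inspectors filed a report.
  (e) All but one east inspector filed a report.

(a) central: |A| = 5, |A ∩ B| = 2; needs |A ∖ B| = 2 — false.
(b) south: |A| = 7, |A ∩ B| = 6; needs A ⊄ B (|A ∖ B| ≥ 1) — true.
(c) west: |A| = 6, |A ∩ B| = 3; needs |A ∖ B| = 3 — true.
(d) north: |A| = 8, |A ∩ B| = 6; needs |A ∩ B| / |A| < 3/4 — false.
(e) east: |A| = 9, |A ∩ B| = 8; needs |A ∖ B| = 1 — true.

3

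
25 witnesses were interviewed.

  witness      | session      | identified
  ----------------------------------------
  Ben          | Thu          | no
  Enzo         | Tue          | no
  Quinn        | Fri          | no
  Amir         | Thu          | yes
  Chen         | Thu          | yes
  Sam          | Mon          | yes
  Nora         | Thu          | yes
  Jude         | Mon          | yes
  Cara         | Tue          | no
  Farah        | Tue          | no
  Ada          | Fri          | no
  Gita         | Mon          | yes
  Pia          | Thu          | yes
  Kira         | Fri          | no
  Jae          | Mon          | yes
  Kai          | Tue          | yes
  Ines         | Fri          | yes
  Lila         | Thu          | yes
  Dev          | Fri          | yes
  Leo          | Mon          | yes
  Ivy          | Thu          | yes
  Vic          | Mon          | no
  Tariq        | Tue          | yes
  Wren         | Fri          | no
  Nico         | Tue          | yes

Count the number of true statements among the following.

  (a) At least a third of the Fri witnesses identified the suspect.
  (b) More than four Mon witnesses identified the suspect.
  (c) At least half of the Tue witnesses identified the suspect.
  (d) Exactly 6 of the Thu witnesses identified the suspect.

(a) Fri: |A| = 6, |A ∩ B| = 2; needs |A ∩ B| / |A| ≥ 1/3 — true.
(b) Mon: |A| = 6, |A ∩ B| = 5; needs |A ∩ B| > 4 — true.
(c) Tue: |A| = 6, |A ∩ B| = 3; needs |A ∩ B| ≥ |A ∖ B| — true.
(d) Thu: |A| = 7, |A ∩ B| = 6; needs |A ∩ B| = 6 — true.

4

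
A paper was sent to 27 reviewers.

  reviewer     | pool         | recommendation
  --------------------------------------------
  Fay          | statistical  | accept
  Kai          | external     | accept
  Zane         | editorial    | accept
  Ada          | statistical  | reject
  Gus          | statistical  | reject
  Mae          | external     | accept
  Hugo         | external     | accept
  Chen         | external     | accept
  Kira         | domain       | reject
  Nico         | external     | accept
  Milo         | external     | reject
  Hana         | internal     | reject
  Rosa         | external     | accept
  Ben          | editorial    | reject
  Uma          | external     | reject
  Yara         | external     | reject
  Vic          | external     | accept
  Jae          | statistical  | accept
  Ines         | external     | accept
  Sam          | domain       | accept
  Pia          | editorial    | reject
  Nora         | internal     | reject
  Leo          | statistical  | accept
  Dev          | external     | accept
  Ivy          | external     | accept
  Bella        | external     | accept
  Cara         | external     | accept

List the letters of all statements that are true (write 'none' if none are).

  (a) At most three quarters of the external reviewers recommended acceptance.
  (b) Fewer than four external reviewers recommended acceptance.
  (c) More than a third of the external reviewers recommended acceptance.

|A| = 15, |A ∩ B| = 12, |A ∖ B| = 3.
(a) |A ∩ B| / |A| ≤ 3/4: fails.
(b) |A ∩ B| < 4: fails.
(c) |A ∩ B| / |A| > 1/3: holds.

(c)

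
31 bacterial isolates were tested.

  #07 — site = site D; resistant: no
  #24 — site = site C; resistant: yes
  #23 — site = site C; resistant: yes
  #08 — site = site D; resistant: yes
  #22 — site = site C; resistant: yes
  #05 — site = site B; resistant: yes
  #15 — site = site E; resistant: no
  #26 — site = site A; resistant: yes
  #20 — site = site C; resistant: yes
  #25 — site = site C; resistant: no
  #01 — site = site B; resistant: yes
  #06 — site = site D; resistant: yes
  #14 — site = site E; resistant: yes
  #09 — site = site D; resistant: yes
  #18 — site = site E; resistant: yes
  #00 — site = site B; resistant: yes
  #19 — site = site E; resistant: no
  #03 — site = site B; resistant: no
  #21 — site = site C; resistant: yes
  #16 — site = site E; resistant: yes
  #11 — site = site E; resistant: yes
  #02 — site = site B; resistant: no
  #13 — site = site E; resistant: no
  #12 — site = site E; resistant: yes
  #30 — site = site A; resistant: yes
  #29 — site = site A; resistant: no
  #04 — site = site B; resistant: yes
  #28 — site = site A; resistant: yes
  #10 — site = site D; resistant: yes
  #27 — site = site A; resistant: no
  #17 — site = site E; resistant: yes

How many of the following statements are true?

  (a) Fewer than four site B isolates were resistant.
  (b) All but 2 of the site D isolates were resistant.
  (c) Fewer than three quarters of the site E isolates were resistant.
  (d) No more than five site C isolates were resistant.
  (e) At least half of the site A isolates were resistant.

(a) site B: |A| = 6, |A ∩ B| = 4; needs |A ∩ B| < 4 — false.
(b) site D: |A| = 5, |A ∩ B| = 4; needs |A ∖ B| = 2 — false.
(c) site E: |A| = 9, |A ∩ B| = 6; needs |A ∩ B| / |A| < 3/4 — true.
(d) site C: |A| = 6, |A ∩ B| = 5; needs |A ∩ B| ≤ 5 — true.
(e) site A: |A| = 5, |A ∩ B| = 3; needs |A ∩ B| ≥ |A ∖ B| — true.

3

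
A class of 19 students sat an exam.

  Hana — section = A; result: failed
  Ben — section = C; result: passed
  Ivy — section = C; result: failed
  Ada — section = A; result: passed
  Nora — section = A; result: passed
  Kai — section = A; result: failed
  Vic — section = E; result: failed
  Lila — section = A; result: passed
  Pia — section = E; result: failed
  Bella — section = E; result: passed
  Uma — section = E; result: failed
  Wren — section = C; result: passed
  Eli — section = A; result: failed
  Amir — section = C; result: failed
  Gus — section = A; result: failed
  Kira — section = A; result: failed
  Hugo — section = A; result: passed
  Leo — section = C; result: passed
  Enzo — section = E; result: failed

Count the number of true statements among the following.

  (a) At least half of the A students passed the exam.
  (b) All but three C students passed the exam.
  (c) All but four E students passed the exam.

1

(a) A: |A| = 9, |A ∩ B| = 4; needs |A ∩ B| ≥ |A ∖ B| — false.
(b) C: |A| = 5, |A ∩ B| = 3; needs |A ∖ B| = 3 — false.
(c) E: |A| = 5, |A ∩ B| = 1; needs |A ∖ B| = 4 — true.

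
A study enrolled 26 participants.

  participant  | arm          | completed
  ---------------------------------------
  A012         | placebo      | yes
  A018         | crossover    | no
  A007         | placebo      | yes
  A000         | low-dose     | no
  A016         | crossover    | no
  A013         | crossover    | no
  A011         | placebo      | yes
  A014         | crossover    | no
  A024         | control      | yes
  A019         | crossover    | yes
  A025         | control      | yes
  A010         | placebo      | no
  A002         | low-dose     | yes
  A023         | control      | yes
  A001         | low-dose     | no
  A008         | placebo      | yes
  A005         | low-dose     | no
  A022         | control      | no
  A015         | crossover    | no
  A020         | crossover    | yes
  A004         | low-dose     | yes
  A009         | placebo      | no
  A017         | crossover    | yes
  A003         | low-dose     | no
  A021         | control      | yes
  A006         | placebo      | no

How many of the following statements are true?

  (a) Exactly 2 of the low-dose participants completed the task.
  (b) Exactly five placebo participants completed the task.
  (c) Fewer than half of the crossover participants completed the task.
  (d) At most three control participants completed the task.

2

(a) low-dose: |A| = 6, |A ∩ B| = 2; needs |A ∩ B| = 2 — true.
(b) placebo: |A| = 7, |A ∩ B| = 4; needs |A ∩ B| = 5 — false.
(c) crossover: |A| = 8, |A ∩ B| = 3; needs |A ∩ B| < |A ∖ B| — true.
(d) control: |A| = 5, |A ∩ B| = 4; needs |A ∩ B| ≤ 3 — false.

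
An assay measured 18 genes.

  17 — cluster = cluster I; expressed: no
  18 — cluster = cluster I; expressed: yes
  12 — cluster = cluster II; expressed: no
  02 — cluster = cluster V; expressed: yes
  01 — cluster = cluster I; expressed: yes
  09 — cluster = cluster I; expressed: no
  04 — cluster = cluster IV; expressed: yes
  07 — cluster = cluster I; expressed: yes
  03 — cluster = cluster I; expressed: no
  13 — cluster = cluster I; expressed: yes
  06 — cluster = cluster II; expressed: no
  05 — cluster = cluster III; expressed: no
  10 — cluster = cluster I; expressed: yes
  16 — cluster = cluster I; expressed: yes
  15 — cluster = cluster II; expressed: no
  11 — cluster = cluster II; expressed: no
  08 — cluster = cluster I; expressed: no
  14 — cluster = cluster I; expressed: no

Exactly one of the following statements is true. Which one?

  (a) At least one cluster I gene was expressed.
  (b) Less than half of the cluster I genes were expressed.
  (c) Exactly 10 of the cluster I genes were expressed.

|A| = 11, |A ∩ B| = 6, |A ∖ B| = 5.
(a) requires A ∩ B ≠ ∅ (|A ∩ B| ≥ 1): true.
(b) requires |A ∩ B| < |A ∖ B|: false.
(c) requires |A ∩ B| = 10: false.

(a)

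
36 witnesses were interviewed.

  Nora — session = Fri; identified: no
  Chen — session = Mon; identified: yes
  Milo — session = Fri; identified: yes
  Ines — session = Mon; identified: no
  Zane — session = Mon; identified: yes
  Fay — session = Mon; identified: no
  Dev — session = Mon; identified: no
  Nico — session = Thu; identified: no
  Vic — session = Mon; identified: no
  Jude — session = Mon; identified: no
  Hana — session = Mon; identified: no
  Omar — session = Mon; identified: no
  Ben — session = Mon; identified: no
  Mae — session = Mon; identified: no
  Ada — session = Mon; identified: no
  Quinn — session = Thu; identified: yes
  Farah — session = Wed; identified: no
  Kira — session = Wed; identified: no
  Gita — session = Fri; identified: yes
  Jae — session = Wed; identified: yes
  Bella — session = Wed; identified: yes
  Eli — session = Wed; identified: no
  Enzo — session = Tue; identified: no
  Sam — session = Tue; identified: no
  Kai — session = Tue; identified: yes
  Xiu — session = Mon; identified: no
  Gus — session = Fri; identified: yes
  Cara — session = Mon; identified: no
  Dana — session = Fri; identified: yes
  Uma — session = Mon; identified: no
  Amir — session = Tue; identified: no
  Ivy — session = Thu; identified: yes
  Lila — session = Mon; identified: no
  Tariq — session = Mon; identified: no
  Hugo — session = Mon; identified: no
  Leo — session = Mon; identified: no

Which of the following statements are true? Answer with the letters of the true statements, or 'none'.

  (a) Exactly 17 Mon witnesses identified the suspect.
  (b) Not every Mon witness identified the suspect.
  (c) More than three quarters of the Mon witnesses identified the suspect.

(b)

|A| = 19, |A ∩ B| = 2, |A ∖ B| = 17.
(a) |A ∩ B| = 17: fails.
(b) A ⊄ B (|A ∖ B| ≥ 1): holds.
(c) |A ∩ B| / |A| > 3/4: fails.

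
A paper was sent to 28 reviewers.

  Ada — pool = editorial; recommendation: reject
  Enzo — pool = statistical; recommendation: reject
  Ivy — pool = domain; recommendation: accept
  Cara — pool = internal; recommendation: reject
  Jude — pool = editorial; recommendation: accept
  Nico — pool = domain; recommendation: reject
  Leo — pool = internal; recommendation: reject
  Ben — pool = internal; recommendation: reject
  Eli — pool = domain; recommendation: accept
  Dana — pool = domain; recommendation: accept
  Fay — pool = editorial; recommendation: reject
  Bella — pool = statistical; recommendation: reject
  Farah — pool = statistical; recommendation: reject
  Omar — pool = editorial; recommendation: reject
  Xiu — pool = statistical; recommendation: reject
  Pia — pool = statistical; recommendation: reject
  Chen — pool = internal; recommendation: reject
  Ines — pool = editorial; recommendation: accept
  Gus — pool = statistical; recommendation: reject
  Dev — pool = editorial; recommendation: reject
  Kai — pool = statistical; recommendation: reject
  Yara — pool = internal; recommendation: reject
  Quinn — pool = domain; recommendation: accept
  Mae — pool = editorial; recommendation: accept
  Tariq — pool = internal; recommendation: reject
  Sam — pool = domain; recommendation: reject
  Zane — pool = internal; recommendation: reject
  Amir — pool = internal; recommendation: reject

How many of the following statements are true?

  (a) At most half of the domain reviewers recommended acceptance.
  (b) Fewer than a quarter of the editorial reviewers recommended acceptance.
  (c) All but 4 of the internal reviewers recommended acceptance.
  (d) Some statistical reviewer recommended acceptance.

(a) domain: |A| = 6, |A ∩ B| = 4; needs |A ∩ B| ≤ |A ∖ B| — false.
(b) editorial: |A| = 7, |A ∩ B| = 3; needs |A ∩ B| / |A| < 1/4 — false.
(c) internal: |A| = 8, |A ∩ B| = 0; needs |A ∖ B| = 4 — false.
(d) statistical: |A| = 7, |A ∩ B| = 0; needs A ∩ B ≠ ∅ (|A ∩ B| ≥ 1) — false.

0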